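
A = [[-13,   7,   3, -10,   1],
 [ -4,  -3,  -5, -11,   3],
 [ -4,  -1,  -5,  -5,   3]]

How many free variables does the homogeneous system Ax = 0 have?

Row reduce to echelon form.
R2 ← R2 − (4/13)·R1: [0, -67/13, -77/13, -103/13, 35/13]
R3 ← R3 − (4/13)·R1: [0, -41/13, -77/13, -25/13, 35/13]
R3 ← R3 − (41/67)·R2: [0, 0, -154/67, 196/67, 70/67]
3 nonzero rows, so rank(A) = 3.
A has 5 columns; by rank–nullity, nullity = 5 − 3 = 2.

2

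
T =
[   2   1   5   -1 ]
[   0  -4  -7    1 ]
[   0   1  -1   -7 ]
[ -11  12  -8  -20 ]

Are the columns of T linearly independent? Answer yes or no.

Row reduce T to echelon form.
R4 ← R4 + (11/2)·R1: [0, 35/2, 39/2, -51/2]
R3 ← R3 + (1/4)·R2: [0, 0, -11/4, -27/4]
R4 ← R4 + (35/8)·R2: [0, 0, -89/8, -169/8]
R4 ← R4 − (89/22)·R3: [0, 0, 0, 68/11]
4 pivots among 4 columns.
Every column is a pivot column, so the columns are linearly independent.

yes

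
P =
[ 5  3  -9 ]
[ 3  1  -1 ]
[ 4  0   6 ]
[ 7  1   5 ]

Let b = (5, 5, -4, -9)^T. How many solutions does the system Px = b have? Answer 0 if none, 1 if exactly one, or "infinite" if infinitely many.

0

Row reduce the augmented matrix [P | b].
R2 ← R2 − (3/5)·R1: [0, -4/5, 22/5, 2]
R3 ← R3 − (4/5)·R1: [0, -12/5, 66/5, -8]
R4 ← R4 − (7/5)·R1: [0, -16/5, 88/5, -16]
R3 ← R3 − (3)·R2: [0, 0, 0, -14]
R4 ← R4 − (4)·R2: [0, 0, 0, -24]
R4 ← R4 − (12/7)·R3: [0, 0, 0, 0]
The echelon form has 3 nonzero rows; the last pivot sits in the augmented column, so rank(P) = 2 but rank([P|b]) = 3.
Since the ranks differ, the system is inconsistent.
It has no solutions.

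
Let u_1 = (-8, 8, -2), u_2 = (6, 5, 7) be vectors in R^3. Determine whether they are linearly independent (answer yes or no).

yes

Form the matrix with these vectors as rows and row reduce.
R2 ← R2 + (3/4)·R1: [0, 11, 11/2]
2 nonzero rows, so the 2 vectors span a space of dimension 2.
Since 2 = 2, the vectors are linearly independent.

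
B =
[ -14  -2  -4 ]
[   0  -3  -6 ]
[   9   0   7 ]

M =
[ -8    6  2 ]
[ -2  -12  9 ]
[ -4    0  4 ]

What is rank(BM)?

First compute BM:
[[132, -60, -62],
 [ 30,  36, -51],
 [-100,  54,  46]]
Now row reduce the product.
R2 ← R2 − (5/22)·R1: [0, 546/11, -406/11]
R3 ← R3 + (25/33)·R1: [0, 94/11, -32/33]
R3 ← R3 − (47/273)·R2: [0, 0, 70/13]
3 nonzero rows, so rank(BM) = 3.

3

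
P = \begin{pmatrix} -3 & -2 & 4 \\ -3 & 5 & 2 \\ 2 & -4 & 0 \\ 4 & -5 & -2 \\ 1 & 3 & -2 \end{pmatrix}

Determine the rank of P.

Row reduce to echelon form.
R2 ← R2 − R1: [0, 7, -2]
R3 ← R3 + (2/3)·R1: [0, -16/3, 8/3]
R4 ← R4 + (4/3)·R1: [0, -23/3, 10/3]
R5 ← R5 + (1/3)·R1: [0, 7/3, -2/3]
R3 ← R3 + (16/21)·R2: [0, 0, 8/7]
R4 ← R4 + (23/21)·R2: [0, 0, 8/7]
R5 ← R5 − (1/3)·R2: [0, 0, 0]
R4 ← R4 − R3: [0, 0, 0]
Echelon form has 3 nonzero rows, so rank(P) = 3.

3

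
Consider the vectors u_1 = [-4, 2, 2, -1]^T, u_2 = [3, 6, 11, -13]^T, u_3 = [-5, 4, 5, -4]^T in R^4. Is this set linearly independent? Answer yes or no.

no

Form the matrix with these vectors as rows and row reduce.
R2 ← R2 + (3/4)·R1: [0, 15/2, 25/2, -55/4]
R3 ← R3 − (5/4)·R1: [0, 3/2, 5/2, -11/4]
R3 ← R3 − (1/5)·R2: [0, 0, 0, 0]
2 nonzero rows, so the 3 vectors span a space of dimension 2.
Since 2 < 3, the vectors are linearly dependent.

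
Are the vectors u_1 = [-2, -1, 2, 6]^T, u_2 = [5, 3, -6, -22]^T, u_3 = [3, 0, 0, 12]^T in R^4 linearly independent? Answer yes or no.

no

Form the matrix with these vectors as rows and row reduce.
R2 ← R2 + (5/2)·R1: [0, 1/2, -1, -7]
R3 ← R3 + (3/2)·R1: [0, -3/2, 3, 21]
R3 ← R3 + (3)·R2: [0, 0, 0, 0]
2 nonzero rows, so the 3 vectors span a space of dimension 2.
Since 2 < 3, the vectors are linearly dependent.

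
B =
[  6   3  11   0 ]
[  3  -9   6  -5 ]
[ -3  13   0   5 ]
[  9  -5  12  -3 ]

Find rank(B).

3

Row reduce to echelon form.
R2 ← R2 − (1/2)·R1: [0, -21/2, 1/2, -5]
R3 ← R3 + (1/2)·R1: [0, 29/2, 11/2, 5]
R4 ← R4 − (3/2)·R1: [0, -19/2, -9/2, -3]
R3 ← R3 + (29/21)·R2: [0, 0, 130/21, -40/21]
R4 ← R4 − (19/21)·R2: [0, 0, -104/21, 32/21]
R4 ← R4 + (4/5)·R3: [0, 0, 0, 0]
Echelon form has 3 nonzero rows, so rank(B) = 3.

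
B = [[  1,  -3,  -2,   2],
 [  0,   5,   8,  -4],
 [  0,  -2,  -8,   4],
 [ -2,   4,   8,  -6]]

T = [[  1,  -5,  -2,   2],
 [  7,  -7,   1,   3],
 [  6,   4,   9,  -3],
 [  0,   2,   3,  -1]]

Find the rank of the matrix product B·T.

First compute BT:
[[-32,  12, -17,  -3],
 [ 83, -11,  65,  -5],
 [-62, -10, -62,  14],
 [ 74,   2,  62, -10]]
Now row reduce the product.
R2 ← R2 + (83/32)·R1: [0, 161/8, 669/32, -409/32]
R3 ← R3 − (31/16)·R1: [0, -133/4, -465/16, 317/16]
R4 ← R4 + (37/16)·R1: [0, 119/4, 363/16, -271/16]
R3 ← R3 + (38/23)·R2: [0, 0, 126/23, -30/23]
R4 ← R4 − (34/23)·R2: [0, 0, -189/23, 45/23]
R4 ← R4 + (3/2)·R3: [0, 0, 0, 0]
3 nonzero rows, so rank(BT) = 3.

3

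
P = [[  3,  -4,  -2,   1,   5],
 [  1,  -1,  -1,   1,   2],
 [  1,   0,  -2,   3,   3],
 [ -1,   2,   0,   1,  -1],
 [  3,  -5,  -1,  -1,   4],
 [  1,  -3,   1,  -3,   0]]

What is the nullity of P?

3

Row reduce to echelon form.
R2 ← R2 − (1/3)·R1: [0, 1/3, -1/3, 2/3, 1/3]
R3 ← R3 − (1/3)·R1: [0, 4/3, -4/3, 8/3, 4/3]
R4 ← R4 + (1/3)·R1: [0, 2/3, -2/3, 4/3, 2/3]
R5 ← R5 − R1: [0, -1, 1, -2, -1]
R6 ← R6 − (1/3)·R1: [0, -5/3, 5/3, -10/3, -5/3]
R3 ← R3 − (4)·R2: [0, 0, 0, 0, 0]
R4 ← R4 − (2)·R2: [0, 0, 0, 0, 0]
R5 ← R5 + (3)·R2: [0, 0, 0, 0, 0]
R6 ← R6 + (5)·R2: [0, 0, 0, 0, 0]
2 nonzero rows, so rank(P) = 2.
P has 5 columns; by rank–nullity, nullity = 5 − 2 = 3.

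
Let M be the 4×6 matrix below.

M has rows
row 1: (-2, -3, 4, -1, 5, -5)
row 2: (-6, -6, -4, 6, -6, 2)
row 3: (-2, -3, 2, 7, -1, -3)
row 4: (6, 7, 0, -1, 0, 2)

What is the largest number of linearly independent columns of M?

Row reduce to echelon form.
R2 ← R2 − (3)·R1: [0, 3, -16, 9, -21, 17]
R3 ← R3 − R1: [0, 0, -2, 8, -6, 2]
R4 ← R4 + (3)·R1: [0, -2, 12, -4, 15, -13]
R4 ← R4 + (2/3)·R2: [0, 0, 4/3, 2, 1, -5/3]
R4 ← R4 + (2/3)·R3: [0, 0, 0, 22/3, -3, -1/3]
Echelon form has 4 nonzero rows, so rank(M) = 4.
The rank gives the maximum number of linearly independent columns: 4.

4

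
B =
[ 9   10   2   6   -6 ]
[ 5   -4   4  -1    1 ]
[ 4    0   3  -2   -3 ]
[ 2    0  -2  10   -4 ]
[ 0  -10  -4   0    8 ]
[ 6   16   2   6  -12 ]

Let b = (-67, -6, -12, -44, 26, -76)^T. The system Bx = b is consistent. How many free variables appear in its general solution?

0

Row reduce the augmented matrix [B | b].
R2 ← R2 − (5/9)·R1: [0, -86/9, 26/9, -13/3, 13/3, 281/9]
R3 ← R3 − (4/9)·R1: [0, -40/9, 19/9, -14/3, -1/3, 160/9]
R4 ← R4 − (2/9)·R1: [0, -20/9, -22/9, 26/3, -8/3, -262/9]
R6 ← R6 − (2/3)·R1: [0, 28/3, 2/3, 2, -8, -94/3]
R3 ← R3 − (20/43)·R2: [0, 0, 33/43, -114/43, -101/43, 140/43]
R4 ← R4 − (10/43)·R2: [0, 0, -134/43, 416/43, -158/43, -1564/43]
R5 ← R5 − (45/43)·R2: [0, 0, -302/43, 195/43, 149/43, -287/43]
R6 ← R6 + (42/43)·R2: [0, 0, 150/43, -96/43, -162/43, -36/43]
R4 ← R4 + (134/33)·R3: [0, 0, 0, -12/11, -436/33, -764/33]
R5 ← R5 + (302/33)·R3: [0, 0, 0, -217/11, -595/33, 763/33]
R6 ← R6 − (50/11)·R3: [0, 0, 0, 108/11, 76/11, -172/11]
R5 ← R5 − (217/12)·R4: [0, 0, 0, 0, 1988/9, 3976/9]
R6 ← R6 + (9)·R4: [0, 0, 0, 0, -112, -224]
R6 ← R6 + (36/71)·R5: [0, 0, 0, 0, 0, 0]
The echelon form has 5 nonzero rows, and every pivot lies in the first 5 columns, so rank(B) = rank([B|b]) = 5.
The system is consistent.
Free variables = (unknowns) − (rank) = 5 − 5 = 0.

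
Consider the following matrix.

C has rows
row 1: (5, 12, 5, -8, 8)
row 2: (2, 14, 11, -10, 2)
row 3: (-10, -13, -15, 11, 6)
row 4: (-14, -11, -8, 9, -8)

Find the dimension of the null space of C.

Row reduce to echelon form.
R2 ← R2 − (2/5)·R1: [0, 46/5, 9, -34/5, -6/5]
R3 ← R3 + (2)·R1: [0, 11, -5, -5, 22]
R4 ← R4 + (14/5)·R1: [0, 113/5, 6, -67/5, 72/5]
R3 ← R3 − (55/46)·R2: [0, 0, -725/46, 72/23, 539/23]
R4 ← R4 − (113/46)·R2: [0, 0, -741/46, 76/23, 399/23]
R4 ← R4 − (741/725)·R3: [0, 0, 0, 76/725, -4788/725]
4 nonzero rows, so rank(C) = 4.
C has 5 columns; by rank–nullity, nullity = 5 − 4 = 1.

1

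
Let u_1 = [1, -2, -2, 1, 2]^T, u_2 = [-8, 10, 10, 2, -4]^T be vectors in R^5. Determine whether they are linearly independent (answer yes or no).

Form the matrix with these vectors as rows and row reduce.
R2 ← R2 + (8)·R1: [0, -6, -6, 10, 12]
2 nonzero rows, so the 2 vectors span a space of dimension 2.
Since 2 = 2, the vectors are linearly independent.

yes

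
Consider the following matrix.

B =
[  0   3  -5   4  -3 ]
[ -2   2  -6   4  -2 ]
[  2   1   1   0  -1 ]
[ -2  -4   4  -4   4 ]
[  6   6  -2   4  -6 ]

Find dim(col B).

2

Row reduce to echelon form.
Swap R1 ↔ R2
R3 ← R3 + R1: [0, 3, -5, 4, -3]
R4 ← R4 − R1: [0, -6, 10, -8, 6]
R5 ← R5 + (3)·R1: [0, 12, -20, 16, -12]
R3 ← R3 − R2: [0, 0, 0, 0, 0]
R4 ← R4 + (2)·R2: [0, 0, 0, 0, 0]
R5 ← R5 − (4)·R2: [0, 0, 0, 0, 0]
Echelon form has 2 nonzero rows, so rank(B) = 2.
The column space has dimension equal to the rank: 2.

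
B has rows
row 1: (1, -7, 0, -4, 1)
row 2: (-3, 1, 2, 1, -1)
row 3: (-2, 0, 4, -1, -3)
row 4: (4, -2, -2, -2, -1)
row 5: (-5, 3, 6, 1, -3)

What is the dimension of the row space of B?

4

Row reduce to echelon form.
R2 ← R2 + (3)·R1: [0, -20, 2, -11, 2]
R3 ← R3 + (2)·R1: [0, -14, 4, -9, -1]
R4 ← R4 − (4)·R1: [0, 26, -2, 14, -5]
R5 ← R5 + (5)·R1: [0, -32, 6, -19, 2]
R3 ← R3 − (7/10)·R2: [0, 0, 13/5, -13/10, -12/5]
R4 ← R4 + (13/10)·R2: [0, 0, 3/5, -3/10, -12/5]
R5 ← R5 − (8/5)·R2: [0, 0, 14/5, -7/5, -6/5]
R4 ← R4 − (3/13)·R3: [0, 0, 0, 0, -24/13]
R5 ← R5 − (14/13)·R3: [0, 0, 0, 0, 18/13]
R5 ← R5 + (3/4)·R4: [0, 0, 0, 0, 0]
Echelon form has 4 nonzero rows, so rank(B) = 4.
The row space has dimension equal to the rank: 4.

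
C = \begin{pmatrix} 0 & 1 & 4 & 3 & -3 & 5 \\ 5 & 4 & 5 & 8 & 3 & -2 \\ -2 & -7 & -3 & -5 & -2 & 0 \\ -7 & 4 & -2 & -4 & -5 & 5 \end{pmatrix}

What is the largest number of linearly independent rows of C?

4

Row reduce to echelon form.
Swap R1 ↔ R2
R3 ← R3 + (2/5)·R1: [0, -27/5, -1, -9/5, -4/5, -4/5]
R4 ← R4 + (7/5)·R1: [0, 48/5, 5, 36/5, -4/5, 11/5]
R3 ← R3 + (27/5)·R2: [0, 0, 103/5, 72/5, -17, 131/5]
R4 ← R4 − (48/5)·R2: [0, 0, -167/5, -108/5, 28, -229/5]
R4 ← R4 + (167/103)·R3: [0, 0, 0, 180/103, 45/103, -342/103]
Echelon form has 4 nonzero rows, so rank(C) = 4.
The rank gives the maximum number of linearly independent rows: 4.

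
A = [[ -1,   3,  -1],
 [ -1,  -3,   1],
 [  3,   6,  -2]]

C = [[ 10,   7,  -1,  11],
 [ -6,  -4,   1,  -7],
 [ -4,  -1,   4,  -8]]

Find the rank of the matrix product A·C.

First compute AC:
[[-24, -18,   0, -24],
 [  4,   4,   2,   2],
 [  2,  -1,  -5,   7]]
Now row reduce the product.
R2 ← R2 + (1/6)·R1: [0, 1, 2, -2]
R3 ← R3 + (1/12)·R1: [0, -5/2, -5, 5]
R3 ← R3 + (5/2)·R2: [0, 0, 0, 0]
2 nonzero rows, so rank(AC) = 2.

2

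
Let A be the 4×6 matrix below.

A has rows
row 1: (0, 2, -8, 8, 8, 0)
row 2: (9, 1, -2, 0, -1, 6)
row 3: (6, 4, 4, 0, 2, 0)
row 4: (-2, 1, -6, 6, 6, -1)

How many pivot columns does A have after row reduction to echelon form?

3

Row reduce to echelon form.
Swap R1 ↔ R2
R3 ← R3 − (2/3)·R1: [0, 10/3, 16/3, 0, 8/3, -4]
R4 ← R4 + (2/9)·R1: [0, 11/9, -58/9, 6, 52/9, 1/3]
R3 ← R3 − (5/3)·R2: [0, 0, 56/3, -40/3, -32/3, -4]
R4 ← R4 − (11/18)·R2: [0, 0, -14/9, 10/9, 8/9, 1/3]
R4 ← R4 + (1/12)·R3: [0, 0, 0, 0, 0, 0]
Echelon form has 3 nonzero rows, so rank(A) = 3.
Each nonzero row contributes one pivot column: 3 pivot columns.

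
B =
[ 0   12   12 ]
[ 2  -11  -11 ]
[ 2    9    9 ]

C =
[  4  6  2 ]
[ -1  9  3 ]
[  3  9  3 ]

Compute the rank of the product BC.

2

First compute BC:
[[ 24, 216,  72],
 [-14, -186, -62],
 [ 26, 174,  58]]
Now row reduce the product.
R2 ← R2 + (7/12)·R1: [0, -60, -20]
R3 ← R3 − (13/12)·R1: [0, -60, -20]
R3 ← R3 − R2: [0, 0, 0]
2 nonzero rows, so rank(BC) = 2.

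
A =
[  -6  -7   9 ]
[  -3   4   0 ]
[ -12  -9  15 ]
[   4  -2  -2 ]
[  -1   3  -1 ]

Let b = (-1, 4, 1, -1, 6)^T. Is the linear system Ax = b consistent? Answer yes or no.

no

Row reduce the augmented matrix [A | b].
R2 ← R2 − (1/2)·R1: [0, 15/2, -9/2, 9/2]
R3 ← R3 − (2)·R1: [0, 5, -3, 3]
R4 ← R4 + (2/3)·R1: [0, -20/3, 4, -5/3]
R5 ← R5 − (1/6)·R1: [0, 25/6, -5/2, 37/6]
R3 ← R3 − (2/3)·R2: [0, 0, 0, 0]
R4 ← R4 + (8/9)·R2: [0, 0, 0, 7/3]
R5 ← R5 − (5/9)·R2: [0, 0, 0, 11/3]
Swap R3 ↔ R4
R5 ← R5 − (11/7)·R3: [0, 0, 0, 0]
The echelon form has 3 nonzero rows; the last pivot sits in the augmented column, so rank(A) = 2 but rank([A|b]) = 3.
Since the ranks differ, the system is inconsistent.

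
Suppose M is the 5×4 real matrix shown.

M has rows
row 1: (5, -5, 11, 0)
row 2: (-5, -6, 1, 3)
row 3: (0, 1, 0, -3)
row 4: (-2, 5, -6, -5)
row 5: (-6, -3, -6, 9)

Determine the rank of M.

Row reduce to echelon form.
R2 ← R2 + R1: [0, -11, 12, 3]
R4 ← R4 + (2/5)·R1: [0, 3, -8/5, -5]
R5 ← R5 + (6/5)·R1: [0, -9, 36/5, 9]
R3 ← R3 + (1/11)·R2: [0, 0, 12/11, -30/11]
R4 ← R4 + (3/11)·R2: [0, 0, 92/55, -46/11]
R5 ← R5 − (9/11)·R2: [0, 0, -144/55, 72/11]
R4 ← R4 − (23/15)·R3: [0, 0, 0, 0]
R5 ← R5 + (12/5)·R3: [0, 0, 0, 0]
Echelon form has 3 nonzero rows, so rank(M) = 3.

3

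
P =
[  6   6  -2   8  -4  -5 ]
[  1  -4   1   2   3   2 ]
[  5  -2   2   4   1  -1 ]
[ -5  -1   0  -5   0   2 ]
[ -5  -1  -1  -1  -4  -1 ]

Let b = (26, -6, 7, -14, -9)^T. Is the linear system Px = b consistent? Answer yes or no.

Row reduce the augmented matrix [P | b].
R2 ← R2 − (1/6)·R1: [0, -5, 4/3, 2/3, 11/3, 17/6, -31/3]
R3 ← R3 − (5/6)·R1: [0, -7, 11/3, -8/3, 13/3, 19/6, -44/3]
R4 ← R4 + (5/6)·R1: [0, 4, -5/3, 5/3, -10/3, -13/6, 23/3]
R5 ← R5 + (5/6)·R1: [0, 4, -8/3, 17/3, -22/3, -31/6, 38/3]
R3 ← R3 − (7/5)·R2: [0, 0, 9/5, -18/5, -4/5, -4/5, -1/5]
R4 ← R4 + (4/5)·R2: [0, 0, -3/5, 11/5, -2/5, 1/10, -3/5]
R5 ← R5 + (4/5)·R2: [0, 0, -8/5, 31/5, -22/5, -29/10, 22/5]
R4 ← R4 + (1/3)·R3: [0, 0, 0, 1, -2/3, -1/6, -2/3]
R5 ← R5 + (8/9)·R3: [0, 0, 0, 3, -46/9, -65/18, 38/9]
R5 ← R5 − (3)·R4: [0, 0, 0, 0, -28/9, -28/9, 56/9]
The echelon form has 5 nonzero rows, and every pivot lies in the first 6 columns, so rank(P) = rank([P|b]) = 5.
The system is consistent.

yes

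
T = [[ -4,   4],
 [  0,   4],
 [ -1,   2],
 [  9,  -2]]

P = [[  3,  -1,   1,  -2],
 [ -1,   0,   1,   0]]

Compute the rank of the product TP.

2

First compute TP:
[[-16,   4,   0,   8],
 [ -4,   0,   4,   0],
 [ -5,   1,   1,   2],
 [ 29,  -9,   7, -18]]
Now row reduce the product.
R2 ← R2 − (1/4)·R1: [0, -1, 4, -2]
R3 ← R3 − (5/16)·R1: [0, -1/4, 1, -1/2]
R4 ← R4 + (29/16)·R1: [0, -7/4, 7, -7/2]
R3 ← R3 − (1/4)·R2: [0, 0, 0, 0]
R4 ← R4 − (7/4)·R2: [0, 0, 0, 0]
2 nonzero rows, so rank(TP) = 2.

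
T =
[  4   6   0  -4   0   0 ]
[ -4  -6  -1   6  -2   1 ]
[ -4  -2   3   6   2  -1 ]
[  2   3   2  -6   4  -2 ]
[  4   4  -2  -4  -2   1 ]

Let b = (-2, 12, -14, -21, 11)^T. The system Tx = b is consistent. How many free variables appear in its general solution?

Row reduce the augmented matrix [T | b].
R2 ← R2 + R1: [0, 0, -1, 2, -2, 1, 10]
R3 ← R3 + R1: [0, 4, 3, 2, 2, -1, -16]
R4 ← R4 − (1/2)·R1: [0, 0, 2, -4, 4, -2, -20]
R5 ← R5 − R1: [0, -2, -2, 0, -2, 1, 13]
Swap R2 ↔ R3
R5 ← R5 + (1/2)·R2: [0, 0, -1/2, 1, -1, 1/2, 5]
R4 ← R4 + (2)·R3: [0, 0, 0, 0, 0, 0, 0]
R5 ← R5 − (1/2)·R3: [0, 0, 0, 0, 0, 0, 0]
The echelon form has 3 nonzero rows, and every pivot lies in the first 6 columns, so rank(T) = rank([T|b]) = 3.
The system is consistent.
Free variables = (unknowns) − (rank) = 6 − 3 = 3.

3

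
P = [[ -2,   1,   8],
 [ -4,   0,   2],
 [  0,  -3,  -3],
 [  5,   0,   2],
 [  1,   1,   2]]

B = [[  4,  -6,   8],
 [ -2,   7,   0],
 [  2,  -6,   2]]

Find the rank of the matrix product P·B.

3

First compute PB:
[[  6, -29,   0],
 [-12,  12, -28],
 [  0,  -3,  -6],
 [ 24, -42,  44],
 [  6, -11,  12]]
Now row reduce the product.
R2 ← R2 + (2)·R1: [0, -46, -28]
R4 ← R4 − (4)·R1: [0, 74, 44]
R5 ← R5 − R1: [0, 18, 12]
R3 ← R3 − (3/46)·R2: [0, 0, -96/23]
R4 ← R4 + (37/23)·R2: [0, 0, -24/23]
R5 ← R5 + (9/23)·R2: [0, 0, 24/23]
R4 ← R4 − (1/4)·R3: [0, 0, 0]
R5 ← R5 + (1/4)·R3: [0, 0, 0]
3 nonzero rows, so rank(PB) = 3.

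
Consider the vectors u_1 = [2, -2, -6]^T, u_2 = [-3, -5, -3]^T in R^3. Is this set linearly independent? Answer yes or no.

Form the matrix with these vectors as rows and row reduce.
R2 ← R2 + (3/2)·R1: [0, -8, -12]
2 nonzero rows, so the 2 vectors span a space of dimension 2.
Since 2 = 2, the vectors are linearly independent.

yes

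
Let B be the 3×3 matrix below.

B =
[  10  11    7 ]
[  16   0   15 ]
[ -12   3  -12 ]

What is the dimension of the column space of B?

Row reduce to echelon form.
R2 ← R2 − (8/5)·R1: [0, -88/5, 19/5]
R3 ← R3 + (6/5)·R1: [0, 81/5, -18/5]
R3 ← R3 + (81/88)·R2: [0, 0, -9/88]
Echelon form has 3 nonzero rows, so rank(B) = 3.
The column space has dimension equal to the rank: 3.

3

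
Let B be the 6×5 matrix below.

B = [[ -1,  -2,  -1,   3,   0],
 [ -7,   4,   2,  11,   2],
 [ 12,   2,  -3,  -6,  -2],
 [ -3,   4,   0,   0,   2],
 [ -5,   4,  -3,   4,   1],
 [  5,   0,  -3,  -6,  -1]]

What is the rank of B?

5

Row reduce to echelon form.
R2 ← R2 − (7)·R1: [0, 18, 9, -10, 2]
R3 ← R3 + (12)·R1: [0, -22, -15, 30, -2]
R4 ← R4 − (3)·R1: [0, 10, 3, -9, 2]
R5 ← R5 − (5)·R1: [0, 14, 2, -11, 1]
R6 ← R6 + (5)·R1: [0, -10, -8, 9, -1]
R3 ← R3 + (11/9)·R2: [0, 0, -4, 160/9, 4/9]
R4 ← R4 − (5/9)·R2: [0, 0, -2, -31/9, 8/9]
R5 ← R5 − (7/9)·R2: [0, 0, -5, -29/9, -5/9]
R6 ← R6 + (5/9)·R2: [0, 0, -3, 31/9, 1/9]
R4 ← R4 − (1/2)·R3: [0, 0, 0, -37/3, 2/3]
R5 ← R5 − (5/4)·R3: [0, 0, 0, -229/9, -10/9]
R6 ← R6 − (3/4)·R3: [0, 0, 0, -89/9, -2/9]
R5 ← R5 − (229/111)·R4: [0, 0, 0, 0, -92/37]
R6 ← R6 − (89/111)·R4: [0, 0, 0, 0, -28/37]
R6 ← R6 − (7/23)·R5: [0, 0, 0, 0, 0]
Echelon form has 5 nonzero rows, so rank(B) = 5.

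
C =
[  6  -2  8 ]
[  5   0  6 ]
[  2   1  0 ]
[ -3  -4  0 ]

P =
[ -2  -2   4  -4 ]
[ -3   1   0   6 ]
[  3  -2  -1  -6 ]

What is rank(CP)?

First compute CP:
[[ 18, -30,  16, -84],
 [  8, -22,  14, -56],
 [ -7,  -3,   8,  -2],
 [ 18,   2, -12, -12]]
Now row reduce the product.
R2 ← R2 − (4/9)·R1: [0, -26/3, 62/9, -56/3]
R3 ← R3 + (7/18)·R1: [0, -44/3, 128/9, -104/3]
R4 ← R4 − R1: [0, 32, -28, 72]
R3 ← R3 − (22/13)·R2: [0, 0, 100/39, -40/13]
R4 ← R4 + (48/13)·R2: [0, 0, -100/39, 40/13]
R4 ← R4 + R3: [0, 0, 0, 0]
3 nonzero rows, so rank(CP) = 3.

3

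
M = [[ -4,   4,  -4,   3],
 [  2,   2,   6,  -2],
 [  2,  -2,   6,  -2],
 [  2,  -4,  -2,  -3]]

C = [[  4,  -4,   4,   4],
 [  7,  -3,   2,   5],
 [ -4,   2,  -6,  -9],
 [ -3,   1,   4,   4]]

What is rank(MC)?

First compute MC:
[[ 19,  -1,  28,  52],
 [  4,  -4, -32, -44],
 [-24,   8, -40, -64],
 [ -3,  -3,   0,  -6]]
Now row reduce the product.
R2 ← R2 − (4/19)·R1: [0, -72/19, -720/19, -1044/19]
R3 ← R3 + (24/19)·R1: [0, 128/19, -88/19, 32/19]
R4 ← R4 + (3/19)·R1: [0, -60/19, 84/19, 42/19]
R3 ← R3 + (16/9)·R2: [0, 0, -72, -96]
R4 ← R4 − (5/6)·R2: [0, 0, 36, 48]
R4 ← R4 + (1/2)·R3: [0, 0, 0, 0]
3 nonzero rows, so rank(MC) = 3.

3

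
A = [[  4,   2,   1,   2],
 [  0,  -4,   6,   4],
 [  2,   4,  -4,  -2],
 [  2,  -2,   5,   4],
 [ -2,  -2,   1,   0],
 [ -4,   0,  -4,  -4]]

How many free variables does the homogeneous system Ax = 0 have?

2

Row reduce to echelon form.
R3 ← R3 − (1/2)·R1: [0, 3, -9/2, -3]
R4 ← R4 − (1/2)·R1: [0, -3, 9/2, 3]
R5 ← R5 + (1/2)·R1: [0, -1, 3/2, 1]
R6 ← R6 + R1: [0, 2, -3, -2]
R3 ← R3 + (3/4)·R2: [0, 0, 0, 0]
R4 ← R4 − (3/4)·R2: [0, 0, 0, 0]
R5 ← R5 − (1/4)·R2: [0, 0, 0, 0]
R6 ← R6 + (1/2)·R2: [0, 0, 0, 0]
2 nonzero rows, so rank(A) = 2.
A has 4 columns; by rank–nullity, nullity = 4 − 2 = 2.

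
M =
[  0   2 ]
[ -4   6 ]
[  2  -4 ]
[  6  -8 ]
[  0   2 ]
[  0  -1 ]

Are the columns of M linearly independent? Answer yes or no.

yes

Row reduce M to echelon form.
Swap R1 ↔ R2
R3 ← R3 + (1/2)·R1: [0, -1]
R4 ← R4 + (3/2)·R1: [0, 1]
R3 ← R3 + (1/2)·R2: [0, 0]
R4 ← R4 − (1/2)·R2: [0, 0]
R5 ← R5 − R2: [0, 0]
R6 ← R6 + (1/2)·R2: [0, 0]
2 pivots among 2 columns.
Every column is a pivot column, so the columns are linearly independent.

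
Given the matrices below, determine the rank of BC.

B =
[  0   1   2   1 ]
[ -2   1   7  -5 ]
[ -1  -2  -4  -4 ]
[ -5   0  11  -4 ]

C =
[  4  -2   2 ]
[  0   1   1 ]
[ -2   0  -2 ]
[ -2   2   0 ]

First compute BC:
[[ -6,   3,  -3],
 [-12,  -5, -17],
 [ 12,  -8,   4],
 [-34,   2, -32]]
Now row reduce the product.
R2 ← R2 − (2)·R1: [0, -11, -11]
R3 ← R3 + (2)·R1: [0, -2, -2]
R4 ← R4 − (17/3)·R1: [0, -15, -15]
R3 ← R3 − (2/11)·R2: [0, 0, 0]
R4 ← R4 − (15/11)·R2: [0, 0, 0]
2 nonzero rows, so rank(BC) = 2.

2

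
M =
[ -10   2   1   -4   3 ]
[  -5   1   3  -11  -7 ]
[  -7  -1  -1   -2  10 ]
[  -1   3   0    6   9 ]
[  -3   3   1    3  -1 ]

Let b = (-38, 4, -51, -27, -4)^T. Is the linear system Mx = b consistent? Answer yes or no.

Row reduce the augmented matrix [M | b].
R2 ← R2 − (1/2)·R1: [0, 0, 5/2, -9, -17/2, 23]
R3 ← R3 − (7/10)·R1: [0, -12/5, -17/10, 4/5, 79/10, -122/5]
R4 ← R4 − (1/10)·R1: [0, 14/5, -1/10, 32/5, 87/10, -116/5]
R5 ← R5 − (3/10)·R1: [0, 12/5, 7/10, 21/5, -19/10, 37/5]
Swap R2 ↔ R3
R4 ← R4 + (7/6)·R2: [0, 0, -25/12, 22/3, 215/12, -155/3]
R5 ← R5 + R2: [0, 0, -1, 5, 6, -17]
R4 ← R4 + (5/6)·R3: [0, 0, 0, -1/6, 65/6, -65/2]
R5 ← R5 + (2/5)·R3: [0, 0, 0, 7/5, 13/5, -39/5]
R5 ← R5 + (42/5)·R4: [0, 0, 0, 0, 468/5, -1404/5]
The echelon form has 5 nonzero rows, and every pivot lies in the first 5 columns, so rank(M) = rank([M|b]) = 5.
The system is consistent.

yes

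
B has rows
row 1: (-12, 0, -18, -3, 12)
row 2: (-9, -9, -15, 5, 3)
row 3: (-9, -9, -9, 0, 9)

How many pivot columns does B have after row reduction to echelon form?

Row reduce to echelon form.
R2 ← R2 − (3/4)·R1: [0, -9, -3/2, 29/4, -6]
R3 ← R3 − (3/4)·R1: [0, -9, 9/2, 9/4, 0]
R3 ← R3 − R2: [0, 0, 6, -5, 6]
Echelon form has 3 nonzero rows, so rank(B) = 3.
Each nonzero row contributes one pivot column: 3 pivot columns.

3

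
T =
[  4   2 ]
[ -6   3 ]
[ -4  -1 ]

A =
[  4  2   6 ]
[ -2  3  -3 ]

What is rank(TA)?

2

First compute TA:
[[ 12,  14,  18],
 [-30,  -3, -45],
 [-14, -11, -21]]
Now row reduce the product.
R2 ← R2 + (5/2)·R1: [0, 32, 0]
R3 ← R3 + (7/6)·R1: [0, 16/3, 0]
R3 ← R3 − (1/6)·R2: [0, 0, 0]
2 nonzero rows, so rank(TA) = 2.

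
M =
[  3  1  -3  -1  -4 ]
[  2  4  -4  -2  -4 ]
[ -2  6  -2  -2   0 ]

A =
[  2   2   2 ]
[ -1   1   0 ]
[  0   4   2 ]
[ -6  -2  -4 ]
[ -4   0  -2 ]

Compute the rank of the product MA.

First compute MA:
[[ 27,  -3,  12],
 [ 28,  -4,  12],
 [  2,  -2,   0]]
Now row reduce the product.
R2 ← R2 − (28/27)·R1: [0, -8/9, -4/9]
R3 ← R3 − (2/27)·R1: [0, -16/9, -8/9]
R3 ← R3 − (2)·R2: [0, 0, 0]
2 nonzero rows, so rank(MA) = 2.

2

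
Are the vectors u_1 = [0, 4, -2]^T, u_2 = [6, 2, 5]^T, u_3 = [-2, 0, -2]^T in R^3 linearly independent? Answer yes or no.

no

Form the matrix with these vectors as rows and row reduce.
Swap R1 ↔ R2
R3 ← R3 + (1/3)·R1: [0, 2/3, -1/3]
R3 ← R3 − (1/6)·R2: [0, 0, 0]
2 nonzero rows, so the 3 vectors span a space of dimension 2.
Since 2 < 3, the vectors are linearly dependent.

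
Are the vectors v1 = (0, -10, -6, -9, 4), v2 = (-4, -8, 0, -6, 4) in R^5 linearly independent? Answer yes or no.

Form the matrix with these vectors as rows and row reduce.
Swap R1 ↔ R2
2 nonzero rows, so the 2 vectors span a space of dimension 2.
Since 2 = 2, the vectors are linearly independent.

yes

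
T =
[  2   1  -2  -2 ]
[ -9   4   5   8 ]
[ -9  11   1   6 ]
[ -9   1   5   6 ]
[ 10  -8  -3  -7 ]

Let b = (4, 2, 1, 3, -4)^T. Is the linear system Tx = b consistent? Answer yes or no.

no

Row reduce the augmented matrix [T | b].
R2 ← R2 + (9/2)·R1: [0, 17/2, -4, -1, 20]
R3 ← R3 + (9/2)·R1: [0, 31/2, -8, -3, 19]
R4 ← R4 + (9/2)·R1: [0, 11/2, -4, -3, 21]
R5 ← R5 − (5)·R1: [0, -13, 7, 3, -24]
R3 ← R3 − (31/17)·R2: [0, 0, -12/17, -20/17, -297/17]
R4 ← R4 − (11/17)·R2: [0, 0, -24/17, -40/17, 137/17]
R5 ← R5 + (26/17)·R2: [0, 0, 15/17, 25/17, 112/17]
R4 ← R4 − (2)·R3: [0, 0, 0, 0, 43]
R5 ← R5 + (5/4)·R3: [0, 0, 0, 0, -61/4]
R5 ← R5 + (61/172)·R4: [0, 0, 0, 0, 0]
The echelon form has 4 nonzero rows; the last pivot sits in the augmented column, so rank(T) = 3 but rank([T|b]) = 4.
Since the ranks differ, the system is inconsistent.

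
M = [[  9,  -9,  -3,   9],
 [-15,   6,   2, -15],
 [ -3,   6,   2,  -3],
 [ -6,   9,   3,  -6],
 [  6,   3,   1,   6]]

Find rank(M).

2

Row reduce to echelon form.
R2 ← R2 + (5/3)·R1: [0, -9, -3, 0]
R3 ← R3 + (1/3)·R1: [0, 3, 1, 0]
R4 ← R4 + (2/3)·R1: [0, 3, 1, 0]
R5 ← R5 − (2/3)·R1: [0, 9, 3, 0]
R3 ← R3 + (1/3)·R2: [0, 0, 0, 0]
R4 ← R4 + (1/3)·R2: [0, 0, 0, 0]
R5 ← R5 + R2: [0, 0, 0, 0]
Echelon form has 2 nonzero rows, so rank(M) = 2.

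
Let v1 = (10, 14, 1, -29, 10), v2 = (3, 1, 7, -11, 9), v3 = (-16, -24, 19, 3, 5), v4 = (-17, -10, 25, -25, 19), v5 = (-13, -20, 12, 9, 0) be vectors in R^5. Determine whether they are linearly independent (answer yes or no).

Form the matrix with these vectors as rows and row reduce.
R2 ← R2 − (3/10)·R1: [0, -16/5, 67/10, -23/10, 6]
R3 ← R3 + (8/5)·R1: [0, -8/5, 103/5, -217/5, 21]
R4 ← R4 + (17/10)·R1: [0, 69/5, 267/10, -743/10, 36]
R5 ← R5 + (13/10)·R1: [0, -9/5, 133/10, -287/10, 13]
R3 ← R3 − (1/2)·R2: [0, 0, 69/4, -169/4, 18]
R4 ← R4 + (69/16)·R2: [0, 0, 1779/32, -2695/32, 495/8]
R5 ← R5 − (9/16)·R2: [0, 0, 305/32, -877/32, 77/8]
R4 ← R4 − (593/184)·R3: [0, 0, 0, 4779/92, 711/184]
R5 ← R5 − (305/552)·R3: [0, 0, 0, -1121/276, -59/184]
R5 ← R5 + (19/243)·R4: [0, 0, 0, 0, -1/54]
5 nonzero rows, so the 5 vectors span a space of dimension 5.
Since 5 = 5, the vectors are linearly independent.

yes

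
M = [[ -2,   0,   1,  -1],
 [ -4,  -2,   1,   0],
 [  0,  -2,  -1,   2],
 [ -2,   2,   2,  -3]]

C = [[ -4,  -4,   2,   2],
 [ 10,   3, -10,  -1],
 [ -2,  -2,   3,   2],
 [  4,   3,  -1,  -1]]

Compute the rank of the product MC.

2

First compute MC:
[[  2,   3,   0,  -1],
 [ -6,   8,  15,  -4],
 [-10,   2,  15,  -2],
 [ 12,   1, -15,   1]]
Now row reduce the product.
R2 ← R2 + (3)·R1: [0, 17, 15, -7]
R3 ← R3 + (5)·R1: [0, 17, 15, -7]
R4 ← R4 − (6)·R1: [0, -17, -15, 7]
R3 ← R3 − R2: [0, 0, 0, 0]
R4 ← R4 + R2: [0, 0, 0, 0]
2 nonzero rows, so rank(MC) = 2.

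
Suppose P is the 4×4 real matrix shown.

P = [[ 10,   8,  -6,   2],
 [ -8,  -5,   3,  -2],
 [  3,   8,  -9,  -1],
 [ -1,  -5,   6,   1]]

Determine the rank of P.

Row reduce to echelon form.
R2 ← R2 + (4/5)·R1: [0, 7/5, -9/5, -2/5]
R3 ← R3 − (3/10)·R1: [0, 28/5, -36/5, -8/5]
R4 ← R4 + (1/10)·R1: [0, -21/5, 27/5, 6/5]
R3 ← R3 − (4)·R2: [0, 0, 0, 0]
R4 ← R4 + (3)·R2: [0, 0, 0, 0]
Echelon form has 2 nonzero rows, so rank(P) = 2.

2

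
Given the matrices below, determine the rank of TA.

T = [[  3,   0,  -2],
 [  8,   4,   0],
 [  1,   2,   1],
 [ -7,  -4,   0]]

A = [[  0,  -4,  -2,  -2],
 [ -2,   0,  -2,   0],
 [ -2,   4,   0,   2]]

2

First compute TA:
[[  4, -20,  -6, -10],
 [ -8, -32, -24, -16],
 [ -6,   0,  -6,   0],
 [  8,  28,  22,  14]]
Now row reduce the product.
R2 ← R2 + (2)·R1: [0, -72, -36, -36]
R3 ← R3 + (3/2)·R1: [0, -30, -15, -15]
R4 ← R4 − (2)·R1: [0, 68, 34, 34]
R3 ← R3 − (5/12)·R2: [0, 0, 0, 0]
R4 ← R4 + (17/18)·R2: [0, 0, 0, 0]
2 nonzero rows, so rank(TA) = 2.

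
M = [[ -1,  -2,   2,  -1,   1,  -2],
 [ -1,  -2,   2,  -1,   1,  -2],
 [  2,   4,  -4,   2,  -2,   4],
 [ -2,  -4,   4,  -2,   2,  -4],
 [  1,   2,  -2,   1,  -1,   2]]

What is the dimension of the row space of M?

Row reduce to echelon form.
R2 ← R2 − R1: [0, 0, 0, 0, 0, 0]
R3 ← R3 + (2)·R1: [0, 0, 0, 0, 0, 0]
R4 ← R4 − (2)·R1: [0, 0, 0, 0, 0, 0]
R5 ← R5 + R1: [0, 0, 0, 0, 0, 0]
Echelon form has 1 nonzero row, so rank(M) = 1.
The row space has dimension equal to the rank: 1.

1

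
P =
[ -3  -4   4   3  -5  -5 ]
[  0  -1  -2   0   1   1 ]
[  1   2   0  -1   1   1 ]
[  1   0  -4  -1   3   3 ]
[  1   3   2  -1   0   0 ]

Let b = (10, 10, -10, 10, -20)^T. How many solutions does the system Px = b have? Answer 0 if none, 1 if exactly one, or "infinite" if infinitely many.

infinite

Row reduce the augmented matrix [P | b].
R3 ← R3 + (1/3)·R1: [0, 2/3, 4/3, 0, -2/3, -2/3, -20/3]
R4 ← R4 + (1/3)·R1: [0, -4/3, -8/3, 0, 4/3, 4/3, 40/3]
R5 ← R5 + (1/3)·R1: [0, 5/3, 10/3, 0, -5/3, -5/3, -50/3]
R3 ← R3 + (2/3)·R2: [0, 0, 0, 0, 0, 0, 0]
R4 ← R4 − (4/3)·R2: [0, 0, 0, 0, 0, 0, 0]
R5 ← R5 + (5/3)·R2: [0, 0, 0, 0, 0, 0, 0]
The echelon form has 2 nonzero rows, and every pivot lies in the first 6 columns, so rank(P) = rank([P|b]) = 2.
The system is consistent.
rank = 2 < 6 unknowns, so there are infinitely many solutions.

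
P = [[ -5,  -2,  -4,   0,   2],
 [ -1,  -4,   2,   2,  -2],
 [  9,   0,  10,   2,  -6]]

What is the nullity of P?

Row reduce to echelon form.
R2 ← R2 − (1/5)·R1: [0, -18/5, 14/5, 2, -12/5]
R3 ← R3 + (9/5)·R1: [0, -18/5, 14/5, 2, -12/5]
R3 ← R3 − R2: [0, 0, 0, 0, 0]
2 nonzero rows, so rank(P) = 2.
P has 5 columns; by rank–nullity, nullity = 5 − 2 = 3.

3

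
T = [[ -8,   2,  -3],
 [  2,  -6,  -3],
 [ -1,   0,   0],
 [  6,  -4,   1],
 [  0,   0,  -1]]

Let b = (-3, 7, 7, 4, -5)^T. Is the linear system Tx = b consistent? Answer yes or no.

no

Row reduce the augmented matrix [T | b].
R2 ← R2 + (1/4)·R1: [0, -11/2, -15/4, 25/4]
R3 ← R3 − (1/8)·R1: [0, -1/4, 3/8, 59/8]
R4 ← R4 + (3/4)·R1: [0, -5/2, -5/4, 7/4]
R3 ← R3 − (1/22)·R2: [0, 0, 6/11, 78/11]
R4 ← R4 − (5/11)·R2: [0, 0, 5/11, -12/11]
R4 ← R4 − (5/6)·R3: [0, 0, 0, -7]
R5 ← R5 + (11/6)·R3: [0, 0, 0, 8]
R5 ← R5 + (8/7)·R4: [0, 0, 0, 0]
The echelon form has 4 nonzero rows; the last pivot sits in the augmented column, so rank(T) = 3 but rank([T|b]) = 4.
Since the ranks differ, the system is inconsistent.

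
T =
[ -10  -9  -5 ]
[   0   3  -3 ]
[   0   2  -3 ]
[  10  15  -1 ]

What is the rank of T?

3

Row reduce to echelon form.
R4 ← R4 + R1: [0, 6, -6]
R3 ← R3 − (2/3)·R2: [0, 0, -1]
R4 ← R4 − (2)·R2: [0, 0, 0]
Echelon form has 3 nonzero rows, so rank(T) = 3.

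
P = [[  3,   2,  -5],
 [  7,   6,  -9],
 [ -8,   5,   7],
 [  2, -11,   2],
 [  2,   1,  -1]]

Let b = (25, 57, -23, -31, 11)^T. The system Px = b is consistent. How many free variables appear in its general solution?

Row reduce the augmented matrix [P | b].
R2 ← R2 − (7/3)·R1: [0, 4/3, 8/3, -4/3]
R3 ← R3 + (8/3)·R1: [0, 31/3, -19/3, 131/3]
R4 ← R4 − (2/3)·R1: [0, -37/3, 16/3, -143/3]
R5 ← R5 − (2/3)·R1: [0, -1/3, 7/3, -17/3]
R3 ← R3 − (31/4)·R2: [0, 0, -27, 54]
R4 ← R4 + (37/4)·R2: [0, 0, 30, -60]
R5 ← R5 + (1/4)·R2: [0, 0, 3, -6]
R4 ← R4 + (10/9)·R3: [0, 0, 0, 0]
R5 ← R5 + (1/9)·R3: [0, 0, 0, 0]
The echelon form has 3 nonzero rows, and every pivot lies in the first 3 columns, so rank(P) = rank([P|b]) = 3.
The system is consistent.
Free variables = (unknowns) − (rank) = 3 − 3 = 0.

0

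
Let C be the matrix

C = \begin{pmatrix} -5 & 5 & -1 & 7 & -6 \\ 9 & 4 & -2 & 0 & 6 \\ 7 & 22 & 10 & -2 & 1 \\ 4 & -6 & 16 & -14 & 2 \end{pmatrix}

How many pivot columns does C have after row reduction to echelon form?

4

Row reduce to echelon form.
R2 ← R2 + (9/5)·R1: [0, 13, -19/5, 63/5, -24/5]
R3 ← R3 + (7/5)·R1: [0, 29, 43/5, 39/5, -37/5]
R4 ← R4 + (4/5)·R1: [0, -2, 76/5, -42/5, -14/5]
R3 ← R3 − (29/13)·R2: [0, 0, 222/13, -264/13, 43/13]
R4 ← R4 + (2/13)·R2: [0, 0, 190/13, -84/13, -46/13]
R4 ← R4 − (95/111)·R3: [0, 0, 0, 404/37, -707/111]
Echelon form has 4 nonzero rows, so rank(C) = 4.
Each nonzero row contributes one pivot column: 4 pivot columns.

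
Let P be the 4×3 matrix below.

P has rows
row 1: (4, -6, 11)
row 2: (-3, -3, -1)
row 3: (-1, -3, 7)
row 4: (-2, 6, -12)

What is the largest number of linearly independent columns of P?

3

Row reduce to echelon form.
R2 ← R2 + (3/4)·R1: [0, -15/2, 29/4]
R3 ← R3 + (1/4)·R1: [0, -9/2, 39/4]
R4 ← R4 + (1/2)·R1: [0, 3, -13/2]
R3 ← R3 − (3/5)·R2: [0, 0, 27/5]
R4 ← R4 + (2/5)·R2: [0, 0, -18/5]
R4 ← R4 + (2/3)·R3: [0, 0, 0]
Echelon form has 3 nonzero rows, so rank(P) = 3.
The rank gives the maximum number of linearly independent columns: 3.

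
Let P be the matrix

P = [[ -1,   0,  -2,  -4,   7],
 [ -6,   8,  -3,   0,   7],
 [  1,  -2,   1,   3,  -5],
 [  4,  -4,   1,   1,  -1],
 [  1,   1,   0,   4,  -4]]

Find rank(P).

Row reduce to echelon form.
R2 ← R2 − (6)·R1: [0, 8, 9, 24, -35]
R3 ← R3 + R1: [0, -2, -1, -1, 2]
R4 ← R4 + (4)·R1: [0, -4, -7, -15, 27]
R5 ← R5 + R1: [0, 1, -2, 0, 3]
R3 ← R3 + (1/4)·R2: [0, 0, 5/4, 5, -27/4]
R4 ← R4 + (1/2)·R2: [0, 0, -5/2, -3, 19/2]
R5 ← R5 − (1/8)·R2: [0, 0, -25/8, -3, 59/8]
R4 ← R4 + (2)·R3: [0, 0, 0, 7, -4]
R5 ← R5 + (5/2)·R3: [0, 0, 0, 19/2, -19/2]
R5 ← R5 − (19/14)·R4: [0, 0, 0, 0, -57/14]
Echelon form has 5 nonzero rows, so rank(P) = 5.

5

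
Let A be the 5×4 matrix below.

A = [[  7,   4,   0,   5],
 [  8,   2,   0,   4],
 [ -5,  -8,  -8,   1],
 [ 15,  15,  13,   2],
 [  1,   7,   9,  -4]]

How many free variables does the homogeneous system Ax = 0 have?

Row reduce to echelon form.
R2 ← R2 − (8/7)·R1: [0, -18/7, 0, -12/7]
R3 ← R3 + (5/7)·R1: [0, -36/7, -8, 32/7]
R4 ← R4 − (15/7)·R1: [0, 45/7, 13, -61/7]
R5 ← R5 − (1/7)·R1: [0, 45/7, 9, -33/7]
R3 ← R3 − (2)·R2: [0, 0, -8, 8]
R4 ← R4 + (5/2)·R2: [0, 0, 13, -13]
R5 ← R5 + (5/2)·R2: [0, 0, 9, -9]
R4 ← R4 + (13/8)·R3: [0, 0, 0, 0]
R5 ← R5 + (9/8)·R3: [0, 0, 0, 0]
3 nonzero rows, so rank(A) = 3.
A has 4 columns; by rank–nullity, nullity = 4 − 3 = 1.

1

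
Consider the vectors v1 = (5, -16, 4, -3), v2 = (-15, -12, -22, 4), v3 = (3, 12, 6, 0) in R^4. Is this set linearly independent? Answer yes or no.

Form the matrix with these vectors as rows and row reduce.
R2 ← R2 + (3)·R1: [0, -60, -10, -5]
R3 ← R3 − (3/5)·R1: [0, 108/5, 18/5, 9/5]
R3 ← R3 + (9/25)·R2: [0, 0, 0, 0]
2 nonzero rows, so the 3 vectors span a space of dimension 2.
Since 2 < 3, the vectors are linearly dependent.

no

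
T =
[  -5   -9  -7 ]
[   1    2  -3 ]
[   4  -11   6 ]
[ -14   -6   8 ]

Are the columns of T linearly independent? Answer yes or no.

yes

Row reduce T to echelon form.
R2 ← R2 + (1/5)·R1: [0, 1/5, -22/5]
R3 ← R3 + (4/5)·R1: [0, -91/5, 2/5]
R4 ← R4 − (14/5)·R1: [0, 96/5, 138/5]
R3 ← R3 + (91)·R2: [0, 0, -400]
R4 ← R4 − (96)·R2: [0, 0, 450]
R4 ← R4 + (9/8)·R3: [0, 0, 0]
3 pivots among 3 columns.
Every column is a pivot column, so the columns are linearly independent.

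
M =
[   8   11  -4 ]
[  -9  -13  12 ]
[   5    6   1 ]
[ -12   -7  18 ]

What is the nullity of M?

0

Row reduce to echelon form.
R2 ← R2 + (9/8)·R1: [0, -5/8, 15/2]
R3 ← R3 − (5/8)·R1: [0, -7/8, 7/2]
R4 ← R4 + (3/2)·R1: [0, 19/2, 12]
R3 ← R3 − (7/5)·R2: [0, 0, -7]
R4 ← R4 + (76/5)·R2: [0, 0, 126]
R4 ← R4 + (18)·R3: [0, 0, 0]
3 nonzero rows, so rank(M) = 3.
M has 3 columns; by rank–nullity, nullity = 3 − 3 = 0.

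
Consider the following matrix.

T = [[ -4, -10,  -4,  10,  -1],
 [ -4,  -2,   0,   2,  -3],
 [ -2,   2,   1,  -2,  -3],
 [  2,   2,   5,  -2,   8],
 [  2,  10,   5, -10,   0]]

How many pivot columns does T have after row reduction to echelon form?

3

Row reduce to echelon form.
R2 ← R2 − R1: [0, 8, 4, -8, -2]
R3 ← R3 − (1/2)·R1: [0, 7, 3, -7, -5/2]
R4 ← R4 + (1/2)·R1: [0, -3, 3, 3, 15/2]
R5 ← R5 + (1/2)·R1: [0, 5, 3, -5, -1/2]
R3 ← R3 − (7/8)·R2: [0, 0, -1/2, 0, -3/4]
R4 ← R4 + (3/8)·R2: [0, 0, 9/2, 0, 27/4]
R5 ← R5 − (5/8)·R2: [0, 0, 1/2, 0, 3/4]
R4 ← R4 + (9)·R3: [0, 0, 0, 0, 0]
R5 ← R5 + R3: [0, 0, 0, 0, 0]
Echelon form has 3 nonzero rows, so rank(T) = 3.
Each nonzero row contributes one pivot column: 3 pivot columns.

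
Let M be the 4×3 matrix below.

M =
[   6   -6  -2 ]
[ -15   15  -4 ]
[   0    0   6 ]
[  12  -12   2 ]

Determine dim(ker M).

1

Row reduce to echelon form.
R2 ← R2 + (5/2)·R1: [0, 0, -9]
R4 ← R4 − (2)·R1: [0, 0, 6]
R3 ← R3 + (2/3)·R2: [0, 0, 0]
R4 ← R4 + (2/3)·R2: [0, 0, 0]
2 nonzero rows, so rank(M) = 2.
M has 3 columns; by rank–nullity, nullity = 3 − 2 = 1.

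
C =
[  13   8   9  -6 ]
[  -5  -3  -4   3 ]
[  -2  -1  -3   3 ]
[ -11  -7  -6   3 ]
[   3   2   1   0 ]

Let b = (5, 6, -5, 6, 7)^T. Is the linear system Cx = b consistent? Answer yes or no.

Row reduce the augmented matrix [C | b].
R2 ← R2 + (5/13)·R1: [0, 1/13, -7/13, 9/13, 103/13]
R3 ← R3 + (2/13)·R1: [0, 3/13, -21/13, 27/13, -55/13]
R4 ← R4 + (11/13)·R1: [0, -3/13, 21/13, -27/13, 133/13]
R5 ← R5 − (3/13)·R1: [0, 2/13, -14/13, 18/13, 76/13]
R3 ← R3 − (3)·R2: [0, 0, 0, 0, -28]
R4 ← R4 + (3)·R2: [0, 0, 0, 0, 34]
R5 ← R5 − (2)·R2: [0, 0, 0, 0, -10]
R4 ← R4 + (17/14)·R3: [0, 0, 0, 0, 0]
R5 ← R5 − (5/14)·R3: [0, 0, 0, 0, 0]
The echelon form has 3 nonzero rows; the last pivot sits in the augmented column, so rank(C) = 2 but rank([C|b]) = 3.
Since the ranks differ, the system is inconsistent.

no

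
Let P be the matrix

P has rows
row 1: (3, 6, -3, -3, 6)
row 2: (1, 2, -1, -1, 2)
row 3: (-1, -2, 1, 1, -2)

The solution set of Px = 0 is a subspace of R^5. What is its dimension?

4

Row reduce to echelon form.
R2 ← R2 − (1/3)·R1: [0, 0, 0, 0, 0]
R3 ← R3 + (1/3)·R1: [0, 0, 0, 0, 0]
1 nonzero row, so rank(P) = 1.
P has 5 columns; by rank–nullity, nullity = 5 − 1 = 4.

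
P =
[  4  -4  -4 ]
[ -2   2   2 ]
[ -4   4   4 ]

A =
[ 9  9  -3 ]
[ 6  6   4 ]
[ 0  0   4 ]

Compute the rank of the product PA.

1

First compute PA:
[[ 12,  12, -44],
 [ -6,  -6,  22],
 [-12, -12,  44]]
Now row reduce the product.
R2 ← R2 + (1/2)·R1: [0, 0, 0]
R3 ← R3 + R1: [0, 0, 0]
1 nonzero row, so rank(PA) = 1.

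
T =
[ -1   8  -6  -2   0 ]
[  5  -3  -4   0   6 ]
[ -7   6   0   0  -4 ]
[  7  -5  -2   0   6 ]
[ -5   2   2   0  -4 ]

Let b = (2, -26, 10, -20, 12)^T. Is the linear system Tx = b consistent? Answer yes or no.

yes

Row reduce the augmented matrix [T | b].
R2 ← R2 + (5)·R1: [0, 37, -34, -10, 6, -16]
R3 ← R3 − (7)·R1: [0, -50, 42, 14, -4, -4]
R4 ← R4 + (7)·R1: [0, 51, -44, -14, 6, -6]
R5 ← R5 − (5)·R1: [0, -38, 32, 10, -4, 2]
R3 ← R3 + (50/37)·R2: [0, 0, -146/37, 18/37, 152/37, -948/37]
R4 ← R4 − (51/37)·R2: [0, 0, 106/37, -8/37, -84/37, 594/37]
R5 ← R5 + (38/37)·R2: [0, 0, -108/37, -10/37, 80/37, -534/37]
R4 ← R4 + (53/73)·R3: [0, 0, 0, 10/73, 52/73, -186/73]
R5 ← R5 − (54/73)·R3: [0, 0, 0, -46/73, -64/73, 330/73]
R5 ← R5 + (23/5)·R4: [0, 0, 0, 0, 12/5, -36/5]
The echelon form has 5 nonzero rows, and every pivot lies in the first 5 columns, so rank(T) = rank([T|b]) = 5.
The system is consistent.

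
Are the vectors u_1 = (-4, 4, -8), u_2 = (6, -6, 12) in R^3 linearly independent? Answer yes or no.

Form the matrix with these vectors as rows and row reduce.
R2 ← R2 + (3/2)·R1: [0, 0, 0]
1 nonzero row, so the 2 vectors span a space of dimension 1.
Since 1 < 2, the vectors are linearly dependent.

no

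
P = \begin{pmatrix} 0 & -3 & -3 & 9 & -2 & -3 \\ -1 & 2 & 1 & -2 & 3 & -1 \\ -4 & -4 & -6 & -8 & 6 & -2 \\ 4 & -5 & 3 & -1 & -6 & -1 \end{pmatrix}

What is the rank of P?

4

Row reduce to echelon form.
Swap R1 ↔ R2
R3 ← R3 − (4)·R1: [0, -12, -10, 0, -6, 2]
R4 ← R4 + (4)·R1: [0, 3, 7, -9, 6, -5]
R3 ← R3 − (4)·R2: [0, 0, 2, -36, 2, 14]
R4 ← R4 + R2: [0, 0, 4, 0, 4, -8]
R4 ← R4 − (2)·R3: [0, 0, 0, 72, 0, -36]
Echelon form has 4 nonzero rows, so rank(P) = 4.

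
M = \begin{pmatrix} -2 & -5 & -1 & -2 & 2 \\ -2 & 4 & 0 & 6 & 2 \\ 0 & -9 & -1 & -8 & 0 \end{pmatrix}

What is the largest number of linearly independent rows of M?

2

Row reduce to echelon form.
R2 ← R2 − R1: [0, 9, 1, 8, 0]
R3 ← R3 + R2: [0, 0, 0, 0, 0]
Echelon form has 2 nonzero rows, so rank(M) = 2.
The rank gives the maximum number of linearly independent rows: 2.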